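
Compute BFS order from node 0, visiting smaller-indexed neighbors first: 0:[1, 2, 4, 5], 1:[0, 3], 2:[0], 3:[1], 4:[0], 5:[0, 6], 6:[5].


BFS queue: start with [0]
Visit order: [0, 1, 2, 4, 5, 3, 6]


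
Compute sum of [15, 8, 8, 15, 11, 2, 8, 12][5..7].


Prefix sums: [0, 15, 23, 31, 46, 57, 59, 67, 79]
Sum[5..7] = prefix[8] - prefix[5] = 79 - 57 = 22


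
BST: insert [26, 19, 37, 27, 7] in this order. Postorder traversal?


Root = 26; build tree by BST insertion.
Postorder traversal: [7, 19, 27, 37, 26]


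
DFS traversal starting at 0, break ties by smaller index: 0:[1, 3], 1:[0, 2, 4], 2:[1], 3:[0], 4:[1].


DFS stack-based: start with [0]
Visit order: [0, 1, 2, 4, 3]


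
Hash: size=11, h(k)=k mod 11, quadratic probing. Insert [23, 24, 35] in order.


Insertions: 23->slot 1; 24->slot 2; 35->slot 3
Table: [None, 23, 24, 35, None, None, None, None, None, None, None]


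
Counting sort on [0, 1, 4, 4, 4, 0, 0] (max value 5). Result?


Count array: [3, 1, 0, 0, 3, 0]
Reconstruct: [0, 0, 0, 1, 4, 4, 4]


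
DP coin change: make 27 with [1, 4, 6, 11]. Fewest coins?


dp[0]=0; dp[i]=1+min(dp[i-c] for c in coins)
...dp[22]=2, dp[23]=3, dp[24]=4, dp[25]=4, dp[26]=3, dp[27]=4
Minimum coins for 27 = 4


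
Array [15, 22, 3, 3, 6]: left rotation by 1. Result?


Left rotate by 1: [22, 3, 3, 6, 15]


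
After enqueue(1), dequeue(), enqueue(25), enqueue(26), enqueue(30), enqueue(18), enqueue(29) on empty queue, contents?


enqueue(1) -> [1]
dequeue() returns 1 -> []
enqueue(25) -> [25]
enqueue(26) -> [25, 26]
enqueue(30) -> [25, 26, 30]
enqueue(18) -> [25, 26, 30, 18]
enqueue(29) -> [25, 26, 30, 18, 29]
Final queue (front to back): [25, 26, 30, 18, 29]


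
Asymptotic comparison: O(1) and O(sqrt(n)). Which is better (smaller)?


constant grows slower than sublinear
O(1) is asymptotically smaller; O(sqrt(n)) grows faster


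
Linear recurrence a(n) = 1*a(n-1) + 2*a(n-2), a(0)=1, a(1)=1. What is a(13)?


Build bottom-up:
...a(11)=1365, a(12)=2731, a(13)=1*2731+2*1365=5461


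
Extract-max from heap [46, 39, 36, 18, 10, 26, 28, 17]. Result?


Max = 46
Replace root with last, heapify down
Resulting heap: [39, 18, 36, 17, 10, 26, 28]


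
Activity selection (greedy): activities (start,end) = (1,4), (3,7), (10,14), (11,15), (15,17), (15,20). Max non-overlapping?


Greedy: pick earliest-ending, then skip overlaps.
Selected (3 activities): [(1, 4), (10, 14), (15, 17)]


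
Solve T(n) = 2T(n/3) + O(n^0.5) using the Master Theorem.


a=2, b=3, c=0.5. log_3(2)=0.631 > c=0.5. Case 1: O(n^log_b(a)) = O(n^0.631)
Complexity: O(n^0.631)


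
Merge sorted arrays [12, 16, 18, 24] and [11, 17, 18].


Compare heads, take smaller each step.
Merged: [11, 12, 16, 17, 18, 18, 24]


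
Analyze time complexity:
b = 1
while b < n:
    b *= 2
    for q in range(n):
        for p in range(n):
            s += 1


Per nesting level: O(log n) * O(n) * O(n) = O(n^2 log n)
Complexity: O(n^2 log n)


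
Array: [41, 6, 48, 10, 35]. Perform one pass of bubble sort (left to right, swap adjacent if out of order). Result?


After one pass: [6, 41, 10, 35, 48]


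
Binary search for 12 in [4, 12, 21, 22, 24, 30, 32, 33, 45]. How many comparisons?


Search for 12:
[0,8] mid=4 arr[4]=24
[0,3] mid=1 arr[1]=12
Total: 2 comparisons


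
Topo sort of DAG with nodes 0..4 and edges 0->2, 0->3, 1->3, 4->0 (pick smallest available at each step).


Kahn's algorithm, process smallest node first
Order: [1, 4, 0, 2, 3]


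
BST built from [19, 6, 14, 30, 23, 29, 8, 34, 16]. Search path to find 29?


BST root = 19
Search for 29: compare at each node
Path: [19, 30, 23, 29]


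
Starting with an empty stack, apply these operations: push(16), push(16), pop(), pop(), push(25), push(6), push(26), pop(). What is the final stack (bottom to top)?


push(16) -> [16]
push(16) -> [16, 16]
pop() returns 16 -> [16]
pop() returns 16 -> []
push(25) -> [25]
push(6) -> [25, 6]
push(26) -> [25, 6, 26]
pop() returns 26 -> [25, 6]
Final stack (bottom to top): [25, 6]


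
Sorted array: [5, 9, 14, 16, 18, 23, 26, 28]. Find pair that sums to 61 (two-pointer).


Two pointers: lo=0, hi=7
No pair sums to 61


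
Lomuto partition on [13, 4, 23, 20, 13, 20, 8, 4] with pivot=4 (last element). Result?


Elements <= 4 go left of pivot.
Result: [4, 4, 23, 20, 13, 20, 8, 13], pivot at index 1


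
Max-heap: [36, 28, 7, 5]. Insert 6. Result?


Append 6: [36, 28, 7, 5, 6]
Bubble up: no swaps needed
Result: [36, 28, 7, 5, 6]


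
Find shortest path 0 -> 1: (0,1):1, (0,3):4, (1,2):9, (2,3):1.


Dijkstra from 0:
Distances: {0: 0, 1: 1, 2: 5, 3: 4}
Shortest distance to 1 = 1, path = [0, 1]


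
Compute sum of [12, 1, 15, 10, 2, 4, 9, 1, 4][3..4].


Prefix sums: [0, 12, 13, 28, 38, 40, 44, 53, 54, 58]
Sum[3..4] = prefix[5] - prefix[3] = 40 - 28 = 12


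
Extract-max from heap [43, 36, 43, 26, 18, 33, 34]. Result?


Max = 43
Replace root with last, heapify down
Resulting heap: [43, 36, 34, 26, 18, 33]


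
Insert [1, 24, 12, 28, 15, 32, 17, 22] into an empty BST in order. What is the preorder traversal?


Root = 1; build tree by BST insertion.
Preorder traversal: [1, 24, 12, 15, 17, 22, 28, 32]


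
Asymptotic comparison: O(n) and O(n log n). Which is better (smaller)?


linear grows slower than linearithmic
O(n) is asymptotically smaller; O(n log n) grows faster


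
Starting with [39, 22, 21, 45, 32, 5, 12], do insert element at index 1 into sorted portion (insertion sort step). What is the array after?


After one pass: [22, 39, 21, 45, 32, 5, 12]


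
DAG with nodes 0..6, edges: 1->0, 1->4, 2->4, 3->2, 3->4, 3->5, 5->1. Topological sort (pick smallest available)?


Kahn's algorithm, process smallest node first
Order: [3, 2, 5, 1, 0, 4, 6]


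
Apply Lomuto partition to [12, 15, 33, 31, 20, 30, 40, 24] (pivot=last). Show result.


Elements <= 24 go left of pivot.
Result: [12, 15, 20, 24, 33, 30, 40, 31], pivot at index 3


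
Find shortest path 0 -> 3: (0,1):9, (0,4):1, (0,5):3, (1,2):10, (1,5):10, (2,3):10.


Dijkstra from 0:
Distances: {0: 0, 1: 9, 2: 19, 3: 29, 4: 1, 5: 3}
Shortest distance to 3 = 29, path = [0, 1, 2, 3]


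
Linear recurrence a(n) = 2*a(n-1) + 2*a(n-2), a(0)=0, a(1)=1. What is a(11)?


Build bottom-up:
...a(9)=2448, a(10)=6688, a(11)=2*6688+2*2448=18272


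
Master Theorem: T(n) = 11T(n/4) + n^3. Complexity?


a=11, b=4, c=3. log_4(11)=1.730 < c=3. Case 3: O(n^c) = O(n^3)
Complexity: O(n^3)


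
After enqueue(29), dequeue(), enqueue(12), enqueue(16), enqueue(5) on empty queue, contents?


enqueue(29) -> [29]
dequeue() returns 29 -> []
enqueue(12) -> [12]
enqueue(16) -> [12, 16]
enqueue(5) -> [12, 16, 5]
Final queue (front to back): [12, 16, 5]


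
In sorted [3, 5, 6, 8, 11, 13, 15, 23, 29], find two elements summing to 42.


Two pointers: lo=0, hi=8
Found pair: (13, 29) summing to 42


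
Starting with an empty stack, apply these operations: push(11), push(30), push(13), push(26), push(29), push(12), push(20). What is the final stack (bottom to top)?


push(11) -> [11]
push(30) -> [11, 30]
push(13) -> [11, 30, 13]
push(26) -> [11, 30, 13, 26]
push(29) -> [11, 30, 13, 26, 29]
push(12) -> [11, 30, 13, 26, 29, 12]
push(20) -> [11, 30, 13, 26, 29, 12, 20]
Final stack (bottom to top): [11, 30, 13, 26, 29, 12, 20]


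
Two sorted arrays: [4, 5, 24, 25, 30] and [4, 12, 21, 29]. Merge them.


Compare heads, take smaller each step.
Merged: [4, 4, 5, 12, 21, 24, 25, 29, 30]


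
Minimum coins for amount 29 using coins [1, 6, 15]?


dp[0]=0; dp[i]=1+min(dp[i-c] for c in coins)
...dp[24]=4, dp[25]=5, dp[26]=6, dp[27]=3, dp[28]=4, dp[29]=5
Minimum coins for 29 = 5


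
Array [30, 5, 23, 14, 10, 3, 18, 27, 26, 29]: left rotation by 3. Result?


Left rotate by 3: [14, 10, 3, 18, 27, 26, 29, 30, 5, 23]


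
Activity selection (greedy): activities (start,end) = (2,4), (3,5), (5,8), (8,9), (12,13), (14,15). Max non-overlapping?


Greedy: pick earliest-ending, then skip overlaps.
Selected (5 activities): [(2, 4), (5, 8), (8, 9), (12, 13), (14, 15)]


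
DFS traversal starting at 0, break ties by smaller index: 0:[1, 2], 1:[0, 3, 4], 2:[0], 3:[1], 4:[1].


DFS stack-based: start with [0]
Visit order: [0, 1, 3, 4, 2]


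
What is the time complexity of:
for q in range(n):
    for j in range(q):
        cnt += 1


Per nesting level: O(n) * O(n) [triangular over q] = O(n^2)
Complexity: O(n^2)


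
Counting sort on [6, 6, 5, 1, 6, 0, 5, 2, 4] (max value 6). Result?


Count array: [1, 1, 1, 0, 1, 2, 3]
Reconstruct: [0, 1, 2, 4, 5, 5, 6, 6, 6]


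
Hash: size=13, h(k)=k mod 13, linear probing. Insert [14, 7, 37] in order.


Insertions: 14->slot 1; 7->slot 7; 37->slot 11
Table: [None, 14, None, None, None, None, None, 7, None, None, None, 37, None]


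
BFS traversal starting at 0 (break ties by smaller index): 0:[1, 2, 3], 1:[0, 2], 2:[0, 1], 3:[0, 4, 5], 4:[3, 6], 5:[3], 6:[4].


BFS queue: start with [0]
Visit order: [0, 1, 2, 3, 4, 5, 6]


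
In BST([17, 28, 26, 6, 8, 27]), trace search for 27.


BST root = 17
Search for 27: compare at each node
Path: [17, 28, 26, 27]


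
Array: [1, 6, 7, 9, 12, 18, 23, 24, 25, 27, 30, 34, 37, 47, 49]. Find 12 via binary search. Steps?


Search for 12:
[0,14] mid=7 arr[7]=24
[0,6] mid=3 arr[3]=9
[4,6] mid=5 arr[5]=18
[4,4] mid=4 arr[4]=12
Total: 4 comparisons


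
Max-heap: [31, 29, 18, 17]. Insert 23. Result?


Append 23: [31, 29, 18, 17, 23]
Bubble up: no swaps needed
Result: [31, 29, 18, 17, 23]


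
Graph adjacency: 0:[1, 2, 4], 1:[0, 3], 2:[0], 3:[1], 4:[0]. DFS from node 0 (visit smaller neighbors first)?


DFS stack-based: start with [0]
Visit order: [0, 1, 3, 2, 4]


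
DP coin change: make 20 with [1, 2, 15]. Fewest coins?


dp[0]=0; dp[i]=1+min(dp[i-c] for c in coins)
...dp[15]=1, dp[16]=2, dp[17]=2, dp[18]=3, dp[19]=3, dp[20]=4
Minimum coins for 20 = 4


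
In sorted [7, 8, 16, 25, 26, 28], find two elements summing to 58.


Two pointers: lo=0, hi=5
No pair sums to 58


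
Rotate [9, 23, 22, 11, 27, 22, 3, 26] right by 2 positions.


Right rotate by 2: [3, 26, 9, 23, 22, 11, 27, 22]


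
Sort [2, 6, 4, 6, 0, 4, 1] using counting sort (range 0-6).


Count array: [1, 1, 1, 0, 2, 0, 2]
Reconstruct: [0, 1, 2, 4, 4, 6, 6]


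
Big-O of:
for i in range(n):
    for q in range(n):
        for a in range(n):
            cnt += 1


Per nesting level: O(n) * O(n) * O(n) = O(n^3)
Complexity: O(n^3)


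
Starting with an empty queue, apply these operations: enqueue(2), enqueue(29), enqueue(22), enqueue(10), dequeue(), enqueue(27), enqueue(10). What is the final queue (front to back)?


enqueue(2) -> [2]
enqueue(29) -> [2, 29]
enqueue(22) -> [2, 29, 22]
enqueue(10) -> [2, 29, 22, 10]
dequeue() returns 2 -> [29, 22, 10]
enqueue(27) -> [29, 22, 10, 27]
enqueue(10) -> [29, 22, 10, 27, 10]
Final queue (front to back): [29, 22, 10, 27, 10]


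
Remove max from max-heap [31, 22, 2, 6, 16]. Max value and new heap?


Max = 31
Replace root with last, heapify down
Resulting heap: [22, 16, 2, 6]


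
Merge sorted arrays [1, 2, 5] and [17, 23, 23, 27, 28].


Compare heads, take smaller each step.
Merged: [1, 2, 5, 17, 23, 23, 27, 28]


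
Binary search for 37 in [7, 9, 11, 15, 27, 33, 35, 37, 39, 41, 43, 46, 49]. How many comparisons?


Search for 37:
[0,12] mid=6 arr[6]=35
[7,12] mid=9 arr[9]=41
[7,8] mid=7 arr[7]=37
Total: 3 comparisons


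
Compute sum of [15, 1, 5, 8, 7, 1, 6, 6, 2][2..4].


Prefix sums: [0, 15, 16, 21, 29, 36, 37, 43, 49, 51]
Sum[2..4] = prefix[5] - prefix[2] = 36 - 16 = 20


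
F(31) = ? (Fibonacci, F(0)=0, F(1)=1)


F(n)=F(n-1)+F(n-2)
...F(29)=514229, F(30)=832040, F(31)=1346269


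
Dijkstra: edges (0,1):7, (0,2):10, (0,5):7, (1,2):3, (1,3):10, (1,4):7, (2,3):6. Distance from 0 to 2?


Dijkstra from 0:
Distances: {0: 0, 1: 7, 2: 10, 3: 16, 4: 14, 5: 7}
Shortest distance to 2 = 10, path = [0, 2]


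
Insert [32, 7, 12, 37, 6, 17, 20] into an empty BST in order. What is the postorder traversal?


Root = 32; build tree by BST insertion.
Postorder traversal: [6, 20, 17, 12, 7, 37, 32]


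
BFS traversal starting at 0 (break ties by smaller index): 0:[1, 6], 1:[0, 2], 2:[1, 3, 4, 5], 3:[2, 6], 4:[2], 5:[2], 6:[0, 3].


BFS queue: start with [0]
Visit order: [0, 1, 6, 2, 3, 4, 5]


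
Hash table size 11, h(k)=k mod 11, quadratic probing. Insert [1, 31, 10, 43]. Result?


Insertions: 1->slot 1; 31->slot 9; 10->slot 10; 43->slot 0
Table: [43, 1, None, None, None, None, None, None, None, 31, 10]


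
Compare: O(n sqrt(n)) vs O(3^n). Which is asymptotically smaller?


n^1.5 grows slower than exponential (base 3)
O(n sqrt(n)) is asymptotically smaller; O(3^n) grows faster


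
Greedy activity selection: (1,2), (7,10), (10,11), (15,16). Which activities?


Greedy: pick earliest-ending, then skip overlaps.
Selected (4 activities): [(1, 2), (7, 10), (10, 11), (15, 16)]


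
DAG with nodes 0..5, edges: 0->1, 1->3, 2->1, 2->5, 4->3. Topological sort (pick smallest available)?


Kahn's algorithm, process smallest node first
Order: [0, 2, 1, 4, 3, 5]


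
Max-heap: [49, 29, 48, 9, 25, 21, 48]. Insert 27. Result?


Append 27: [49, 29, 48, 9, 25, 21, 48, 27]
Bubble up: swap idx 7(27) with idx 3(9)
Result: [49, 29, 48, 27, 25, 21, 48, 9]


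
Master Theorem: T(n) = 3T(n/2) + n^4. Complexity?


a=3, b=2, c=4. log_2(3)=1.585 < c=4. Case 3: O(n^c) = O(n^4)
Complexity: O(n^4)


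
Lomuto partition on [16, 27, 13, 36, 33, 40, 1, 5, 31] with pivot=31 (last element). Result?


Elements <= 31 go left of pivot.
Result: [16, 27, 13, 1, 5, 31, 36, 33, 40], pivot at index 5


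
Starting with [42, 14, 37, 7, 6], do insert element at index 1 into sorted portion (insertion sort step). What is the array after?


After one pass: [14, 42, 37, 7, 6]


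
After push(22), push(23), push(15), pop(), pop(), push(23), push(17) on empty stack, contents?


push(22) -> [22]
push(23) -> [22, 23]
push(15) -> [22, 23, 15]
pop() returns 15 -> [22, 23]
pop() returns 23 -> [22]
push(23) -> [22, 23]
push(17) -> [22, 23, 17]
Final stack (bottom to top): [22, 23, 17]


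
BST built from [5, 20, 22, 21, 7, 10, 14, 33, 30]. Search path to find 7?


BST root = 5
Search for 7: compare at each node
Path: [5, 20, 7]


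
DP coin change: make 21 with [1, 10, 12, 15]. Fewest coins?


dp[0]=0; dp[i]=1+min(dp[i-c] for c in coins)
...dp[16]=2, dp[17]=3, dp[18]=4, dp[19]=5, dp[20]=2, dp[21]=3
Minimum coins for 21 = 3


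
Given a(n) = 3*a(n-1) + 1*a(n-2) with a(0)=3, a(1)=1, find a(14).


Build bottom-up:
...a(12)=891723, a(13)=2945161, a(14)=3*2945161+1*891723=9727206


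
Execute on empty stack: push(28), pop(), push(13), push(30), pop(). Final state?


push(28) -> [28]
pop() returns 28 -> []
push(13) -> [13]
push(30) -> [13, 30]
pop() returns 30 -> [13]
Final stack (bottom to top): [13]


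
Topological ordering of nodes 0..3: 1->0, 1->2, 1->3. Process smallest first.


Kahn's algorithm, process smallest node first
Order: [1, 0, 2, 3]


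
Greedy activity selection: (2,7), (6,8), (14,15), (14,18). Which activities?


Greedy: pick earliest-ending, then skip overlaps.
Selected (2 activities): [(2, 7), (14, 15)]


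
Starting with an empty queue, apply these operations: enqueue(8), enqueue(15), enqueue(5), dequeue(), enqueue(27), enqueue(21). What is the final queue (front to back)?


enqueue(8) -> [8]
enqueue(15) -> [8, 15]
enqueue(5) -> [8, 15, 5]
dequeue() returns 8 -> [15, 5]
enqueue(27) -> [15, 5, 27]
enqueue(21) -> [15, 5, 27, 21]
Final queue (front to back): [15, 5, 27, 21]


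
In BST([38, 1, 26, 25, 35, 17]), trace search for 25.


BST root = 38
Search for 25: compare at each node
Path: [38, 1, 26, 25]


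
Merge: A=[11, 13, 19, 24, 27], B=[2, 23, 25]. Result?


Compare heads, take smaller each step.
Merged: [2, 11, 13, 19, 23, 24, 25, 27]


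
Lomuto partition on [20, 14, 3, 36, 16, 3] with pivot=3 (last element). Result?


Elements <= 3 go left of pivot.
Result: [3, 3, 20, 36, 16, 14], pivot at index 1


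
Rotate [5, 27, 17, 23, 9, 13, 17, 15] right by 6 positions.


Right rotate by 6: [17, 23, 9, 13, 17, 15, 5, 27]


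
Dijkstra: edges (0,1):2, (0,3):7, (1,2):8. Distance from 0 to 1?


Dijkstra from 0:
Distances: {0: 0, 1: 2, 2: 10, 3: 7}
Shortest distance to 1 = 2, path = [0, 1]


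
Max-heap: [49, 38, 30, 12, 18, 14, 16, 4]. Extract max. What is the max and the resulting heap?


Max = 49
Replace root with last, heapify down
Resulting heap: [38, 18, 30, 12, 4, 14, 16]


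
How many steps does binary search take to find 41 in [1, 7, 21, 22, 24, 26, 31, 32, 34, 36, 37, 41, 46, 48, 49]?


Search for 41:
[0,14] mid=7 arr[7]=32
[8,14] mid=11 arr[11]=41
Total: 2 comparisons


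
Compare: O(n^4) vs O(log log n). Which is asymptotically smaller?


double-logarithmic grows slower than quartic
O(log log n) is asymptotically smaller; O(n^4) grows faster


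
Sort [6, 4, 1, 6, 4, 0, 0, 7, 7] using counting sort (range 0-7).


Count array: [2, 1, 0, 0, 2, 0, 2, 2]
Reconstruct: [0, 0, 1, 4, 4, 6, 6, 7, 7]


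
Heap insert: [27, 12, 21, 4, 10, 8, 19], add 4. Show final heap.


Append 4: [27, 12, 21, 4, 10, 8, 19, 4]
Bubble up: no swaps needed
Result: [27, 12, 21, 4, 10, 8, 19, 4]


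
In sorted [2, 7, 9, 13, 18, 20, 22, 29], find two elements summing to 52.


Two pointers: lo=0, hi=7
No pair sums to 52


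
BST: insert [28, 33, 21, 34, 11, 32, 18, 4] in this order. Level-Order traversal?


Root = 28; build tree by BST insertion.
Level-Order traversal: [28, 21, 33, 11, 32, 34, 4, 18]


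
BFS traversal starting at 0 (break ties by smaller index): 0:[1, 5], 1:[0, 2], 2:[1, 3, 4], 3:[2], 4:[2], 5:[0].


BFS queue: start with [0]
Visit order: [0, 1, 5, 2, 3, 4]


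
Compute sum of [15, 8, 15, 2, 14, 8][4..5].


Prefix sums: [0, 15, 23, 38, 40, 54, 62]
Sum[4..5] = prefix[6] - prefix[4] = 62 - 40 = 22


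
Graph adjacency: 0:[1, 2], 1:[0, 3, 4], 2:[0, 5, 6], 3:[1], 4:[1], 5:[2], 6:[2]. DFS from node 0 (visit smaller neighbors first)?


DFS stack-based: start with [0]
Visit order: [0, 1, 3, 4, 2, 5, 6]


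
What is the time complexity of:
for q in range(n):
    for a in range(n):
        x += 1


Per nesting level: O(n) * O(n) = O(n^2)
Complexity: O(n^2)


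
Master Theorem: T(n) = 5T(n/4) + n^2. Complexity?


a=5, b=4, c=2. log_4(5)=1.161 < c=2. Case 3: O(n^c) = O(n^2)
Complexity: O(n^2)


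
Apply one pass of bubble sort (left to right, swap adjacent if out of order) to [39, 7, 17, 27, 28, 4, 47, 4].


After one pass: [7, 17, 27, 28, 4, 39, 4, 47]


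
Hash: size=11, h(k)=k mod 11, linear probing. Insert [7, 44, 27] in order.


Insertions: 7->slot 7; 44->slot 0; 27->slot 5
Table: [44, None, None, None, None, 27, None, 7, None, None, None]


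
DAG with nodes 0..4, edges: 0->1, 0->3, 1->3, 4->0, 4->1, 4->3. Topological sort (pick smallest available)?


Kahn's algorithm, process smallest node first
Order: [2, 4, 0, 1, 3]


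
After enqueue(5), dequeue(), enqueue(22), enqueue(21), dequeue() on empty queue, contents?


enqueue(5) -> [5]
dequeue() returns 5 -> []
enqueue(22) -> [22]
enqueue(21) -> [22, 21]
dequeue() returns 22 -> [21]
Final queue (front to back): [21]


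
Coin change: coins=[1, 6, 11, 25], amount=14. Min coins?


dp[0]=0; dp[i]=1+min(dp[i-c] for c in coins)
...dp[9]=4, dp[10]=5, dp[11]=1, dp[12]=2, dp[13]=3, dp[14]=4
Minimum coins for 14 = 4


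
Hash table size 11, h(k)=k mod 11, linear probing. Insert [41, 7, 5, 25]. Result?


Insertions: 41->slot 8; 7->slot 7; 5->slot 5; 25->slot 3
Table: [None, None, None, 25, None, 5, None, 7, 41, None, None]


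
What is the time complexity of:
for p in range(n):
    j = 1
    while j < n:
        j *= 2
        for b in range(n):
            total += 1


Per nesting level: O(n) * O(log n) * O(n) = O(n^2 log n)
Complexity: O(n^2 log n)


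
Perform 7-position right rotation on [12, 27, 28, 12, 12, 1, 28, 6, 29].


Right rotate by 7: [28, 12, 12, 1, 28, 6, 29, 12, 27]


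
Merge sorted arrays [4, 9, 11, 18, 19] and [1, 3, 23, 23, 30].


Compare heads, take smaller each step.
Merged: [1, 3, 4, 9, 11, 18, 19, 23, 23, 30]


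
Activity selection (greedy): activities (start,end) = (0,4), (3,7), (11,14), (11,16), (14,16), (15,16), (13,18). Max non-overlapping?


Greedy: pick earliest-ending, then skip overlaps.
Selected (3 activities): [(0, 4), (11, 14), (14, 16)]


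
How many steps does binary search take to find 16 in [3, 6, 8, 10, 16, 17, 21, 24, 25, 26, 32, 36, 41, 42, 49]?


Search for 16:
[0,14] mid=7 arr[7]=24
[0,6] mid=3 arr[3]=10
[4,6] mid=5 arr[5]=17
[4,4] mid=4 arr[4]=16
Total: 4 comparisons


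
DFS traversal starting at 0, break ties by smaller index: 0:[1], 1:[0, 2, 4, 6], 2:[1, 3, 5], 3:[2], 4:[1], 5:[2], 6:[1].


DFS stack-based: start with [0]
Visit order: [0, 1, 2, 3, 5, 4, 6]


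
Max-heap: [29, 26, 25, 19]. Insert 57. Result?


Append 57: [29, 26, 25, 19, 57]
Bubble up: swap idx 4(57) with idx 1(26); swap idx 1(57) with idx 0(29)
Result: [57, 29, 25, 19, 26]


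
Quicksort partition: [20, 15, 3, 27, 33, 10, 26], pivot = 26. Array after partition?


Elements <= 26 go left of pivot.
Result: [20, 15, 3, 10, 26, 27, 33], pivot at index 4


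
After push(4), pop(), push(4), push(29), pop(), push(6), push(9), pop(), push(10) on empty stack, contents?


push(4) -> [4]
pop() returns 4 -> []
push(4) -> [4]
push(29) -> [4, 29]
pop() returns 29 -> [4]
push(6) -> [4, 6]
push(9) -> [4, 6, 9]
pop() returns 9 -> [4, 6]
push(10) -> [4, 6, 10]
Final stack (bottom to top): [4, 6, 10]


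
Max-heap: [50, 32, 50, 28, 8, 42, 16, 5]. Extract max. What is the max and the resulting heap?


Max = 50
Replace root with last, heapify down
Resulting heap: [50, 32, 42, 28, 8, 5, 16]


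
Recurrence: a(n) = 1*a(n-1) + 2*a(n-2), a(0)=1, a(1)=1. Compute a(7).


Build bottom-up:
...a(5)=21, a(6)=43, a(7)=1*43+2*21=85


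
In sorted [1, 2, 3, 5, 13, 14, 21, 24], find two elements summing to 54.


Two pointers: lo=0, hi=7
No pair sums to 54


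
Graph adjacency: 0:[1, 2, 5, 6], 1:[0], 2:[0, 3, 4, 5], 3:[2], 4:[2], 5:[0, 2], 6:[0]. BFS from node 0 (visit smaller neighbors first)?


BFS queue: start with [0]
Visit order: [0, 1, 2, 5, 6, 3, 4]


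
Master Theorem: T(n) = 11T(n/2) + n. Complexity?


a=11, b=2, c=1. log_2(11)=3.459 > c=1. Case 1: O(n^log_b(a)) = O(n^3.459)
Complexity: O(n^3.459)


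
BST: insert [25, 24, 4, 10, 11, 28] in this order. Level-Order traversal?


Root = 25; build tree by BST insertion.
Level-Order traversal: [25, 24, 28, 4, 10, 11]


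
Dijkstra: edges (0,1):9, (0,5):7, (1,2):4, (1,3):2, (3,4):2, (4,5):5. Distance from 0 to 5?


Dijkstra from 0:
Distances: {0: 0, 1: 9, 2: 13, 3: 11, 4: 12, 5: 7}
Shortest distance to 5 = 7, path = [0, 5]


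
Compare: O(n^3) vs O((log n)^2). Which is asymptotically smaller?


polylogarithmic grows slower than cubic
O((log n)^2) is asymptotically smaller; O(n^3) grows faster


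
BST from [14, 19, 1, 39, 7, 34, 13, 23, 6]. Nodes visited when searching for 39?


BST root = 14
Search for 39: compare at each node
Path: [14, 19, 39]


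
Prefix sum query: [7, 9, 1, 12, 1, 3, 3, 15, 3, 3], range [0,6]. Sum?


Prefix sums: [0, 7, 16, 17, 29, 30, 33, 36, 51, 54, 57]
Sum[0..6] = prefix[7] - prefix[0] = 36 - 0 = 36


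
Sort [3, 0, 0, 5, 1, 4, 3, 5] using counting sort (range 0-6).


Count array: [2, 1, 0, 2, 1, 2, 0]
Reconstruct: [0, 0, 1, 3, 3, 4, 5, 5]


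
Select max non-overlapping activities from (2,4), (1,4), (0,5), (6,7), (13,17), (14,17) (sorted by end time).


Greedy: pick earliest-ending, then skip overlaps.
Selected (3 activities): [(2, 4), (6, 7), (13, 17)]


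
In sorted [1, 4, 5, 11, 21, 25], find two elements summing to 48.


Two pointers: lo=0, hi=5
No pair sums to 48


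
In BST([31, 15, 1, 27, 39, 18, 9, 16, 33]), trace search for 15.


BST root = 31
Search for 15: compare at each node
Path: [31, 15]


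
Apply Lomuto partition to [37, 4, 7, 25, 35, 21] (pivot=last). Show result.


Elements <= 21 go left of pivot.
Result: [4, 7, 21, 25, 35, 37], pivot at index 2


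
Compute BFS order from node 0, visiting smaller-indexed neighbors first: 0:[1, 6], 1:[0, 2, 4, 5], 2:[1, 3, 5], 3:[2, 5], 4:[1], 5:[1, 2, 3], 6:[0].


BFS queue: start with [0]
Visit order: [0, 1, 6, 2, 4, 5, 3]


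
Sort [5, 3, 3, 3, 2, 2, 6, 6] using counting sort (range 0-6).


Count array: [0, 0, 2, 3, 0, 1, 2]
Reconstruct: [2, 2, 3, 3, 3, 5, 6, 6]


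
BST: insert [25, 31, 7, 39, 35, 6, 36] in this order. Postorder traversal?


Root = 25; build tree by BST insertion.
Postorder traversal: [6, 7, 36, 35, 39, 31, 25]


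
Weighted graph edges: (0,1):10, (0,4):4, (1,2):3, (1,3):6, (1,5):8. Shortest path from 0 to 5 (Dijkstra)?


Dijkstra from 0:
Distances: {0: 0, 1: 10, 2: 13, 3: 16, 4: 4, 5: 18}
Shortest distance to 5 = 18, path = [0, 1, 5]


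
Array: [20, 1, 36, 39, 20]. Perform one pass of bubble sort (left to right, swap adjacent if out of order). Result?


After one pass: [1, 20, 36, 20, 39]


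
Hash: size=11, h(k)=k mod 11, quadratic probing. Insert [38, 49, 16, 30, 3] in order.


Insertions: 38->slot 5; 49->slot 6; 16->slot 9; 30->slot 8; 3->slot 3
Table: [None, None, None, 3, None, 38, 49, None, 30, 16, None]


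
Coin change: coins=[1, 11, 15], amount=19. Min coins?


dp[0]=0; dp[i]=1+min(dp[i-c] for c in coins)
...dp[14]=4, dp[15]=1, dp[16]=2, dp[17]=3, dp[18]=4, dp[19]=5
Minimum coins for 19 = 5


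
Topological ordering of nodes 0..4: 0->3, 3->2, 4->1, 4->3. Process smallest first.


Kahn's algorithm, process smallest node first
Order: [0, 4, 1, 3, 2]


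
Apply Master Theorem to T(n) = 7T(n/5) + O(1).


a=7, b=5, c=0. log_5(7)=1.209 > c=0. Case 1: O(n^log_b(a)) = O(n^1.209)
Complexity: O(n^1.209)


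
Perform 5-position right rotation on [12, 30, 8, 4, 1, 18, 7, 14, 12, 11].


Right rotate by 5: [18, 7, 14, 12, 11, 12, 30, 8, 4, 1]


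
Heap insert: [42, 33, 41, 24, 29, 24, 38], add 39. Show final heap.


Append 39: [42, 33, 41, 24, 29, 24, 38, 39]
Bubble up: swap idx 7(39) with idx 3(24); swap idx 3(39) with idx 1(33)
Result: [42, 39, 41, 33, 29, 24, 38, 24]


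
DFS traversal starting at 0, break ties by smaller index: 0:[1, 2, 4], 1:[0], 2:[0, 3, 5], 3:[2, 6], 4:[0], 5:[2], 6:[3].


DFS stack-based: start with [0]
Visit order: [0, 1, 2, 3, 6, 5, 4]


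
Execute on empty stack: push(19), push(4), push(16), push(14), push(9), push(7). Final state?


push(19) -> [19]
push(4) -> [19, 4]
push(16) -> [19, 4, 16]
push(14) -> [19, 4, 16, 14]
push(9) -> [19, 4, 16, 14, 9]
push(7) -> [19, 4, 16, 14, 9, 7]
Final stack (bottom to top): [19, 4, 16, 14, 9, 7]


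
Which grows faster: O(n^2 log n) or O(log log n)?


double-logarithmic grows slower than n^2 log n
O(log log n) is asymptotically smaller; O(n^2 log n) grows faster


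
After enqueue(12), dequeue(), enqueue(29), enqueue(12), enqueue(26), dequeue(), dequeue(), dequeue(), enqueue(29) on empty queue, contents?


enqueue(12) -> [12]
dequeue() returns 12 -> []
enqueue(29) -> [29]
enqueue(12) -> [29, 12]
enqueue(26) -> [29, 12, 26]
dequeue() returns 29 -> [12, 26]
dequeue() returns 12 -> [26]
dequeue() returns 26 -> []
enqueue(29) -> [29]
Final queue (front to back): [29]


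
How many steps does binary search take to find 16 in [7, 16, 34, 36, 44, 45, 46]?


Search for 16:
[0,6] mid=3 arr[3]=36
[0,2] mid=1 arr[1]=16
Total: 2 comparisons


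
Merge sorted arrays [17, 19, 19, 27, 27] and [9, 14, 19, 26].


Compare heads, take smaller each step.
Merged: [9, 14, 17, 19, 19, 19, 26, 27, 27]


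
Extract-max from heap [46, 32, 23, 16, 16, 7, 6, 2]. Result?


Max = 46
Replace root with last, heapify down
Resulting heap: [32, 16, 23, 2, 16, 7, 6]


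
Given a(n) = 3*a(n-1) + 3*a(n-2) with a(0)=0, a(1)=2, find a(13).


Build bottom-up:
...a(11)=1015254, a(12)=3849120, a(13)=3*3849120+3*1015254=14593122


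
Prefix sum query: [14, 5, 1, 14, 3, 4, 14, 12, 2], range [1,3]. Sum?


Prefix sums: [0, 14, 19, 20, 34, 37, 41, 55, 67, 69]
Sum[1..3] = prefix[4] - prefix[1] = 34 - 14 = 20


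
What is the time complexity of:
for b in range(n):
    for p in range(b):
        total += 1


Per nesting level: O(n) * O(n) [triangular over b] = O(n^2)
Complexity: O(n^2)


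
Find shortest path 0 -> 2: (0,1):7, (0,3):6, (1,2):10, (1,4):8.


Dijkstra from 0:
Distances: {0: 0, 1: 7, 2: 17, 3: 6, 4: 15}
Shortest distance to 2 = 17, path = [0, 1, 2]


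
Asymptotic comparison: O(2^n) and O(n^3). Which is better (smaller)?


cubic grows slower than exponential
O(n^3) is asymptotically smaller; O(2^n) grows faster


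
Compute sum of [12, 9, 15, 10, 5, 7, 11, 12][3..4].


Prefix sums: [0, 12, 21, 36, 46, 51, 58, 69, 81]
Sum[3..4] = prefix[5] - prefix[3] = 51 - 36 = 15


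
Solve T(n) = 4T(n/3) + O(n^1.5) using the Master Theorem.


a=4, b=3, c=1.5. log_3(4)=1.262 < c=1.5. Case 3: O(n^c) = O(n^1.500)
Complexity: O(n^1.500)


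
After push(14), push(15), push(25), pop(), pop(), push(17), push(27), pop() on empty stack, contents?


push(14) -> [14]
push(15) -> [14, 15]
push(25) -> [14, 15, 25]
pop() returns 25 -> [14, 15]
pop() returns 15 -> [14]
push(17) -> [14, 17]
push(27) -> [14, 17, 27]
pop() returns 27 -> [14, 17]
Final stack (bottom to top): [14, 17]


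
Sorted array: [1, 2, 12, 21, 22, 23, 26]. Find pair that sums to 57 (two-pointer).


Two pointers: lo=0, hi=6
No pair sums to 57


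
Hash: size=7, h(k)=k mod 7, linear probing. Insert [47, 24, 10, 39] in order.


Insertions: 47->slot 5; 24->slot 3; 10->slot 4; 39->slot 6
Table: [None, None, None, 24, 10, 47, 39]


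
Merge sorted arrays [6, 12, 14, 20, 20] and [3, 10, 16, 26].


Compare heads, take smaller each step.
Merged: [3, 6, 10, 12, 14, 16, 20, 20, 26]


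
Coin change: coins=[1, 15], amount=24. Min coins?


dp[0]=0; dp[i]=1+min(dp[i-c] for c in coins)
...dp[19]=5, dp[20]=6, dp[21]=7, dp[22]=8, dp[23]=9, dp[24]=10
Minimum coins for 24 = 10


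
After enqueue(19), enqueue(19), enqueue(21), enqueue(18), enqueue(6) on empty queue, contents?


enqueue(19) -> [19]
enqueue(19) -> [19, 19]
enqueue(21) -> [19, 19, 21]
enqueue(18) -> [19, 19, 21, 18]
enqueue(6) -> [19, 19, 21, 18, 6]
Final queue (front to back): [19, 19, 21, 18, 6]


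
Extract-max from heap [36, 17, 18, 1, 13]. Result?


Max = 36
Replace root with last, heapify down
Resulting heap: [18, 17, 13, 1]


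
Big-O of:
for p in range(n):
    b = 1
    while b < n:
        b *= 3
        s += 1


Per nesting level: O(n) * O(log n) = O(n log n)
Complexity: O(n log n)


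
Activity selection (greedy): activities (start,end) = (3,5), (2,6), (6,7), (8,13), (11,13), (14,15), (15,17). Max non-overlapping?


Greedy: pick earliest-ending, then skip overlaps.
Selected (5 activities): [(3, 5), (6, 7), (8, 13), (14, 15), (15, 17)]


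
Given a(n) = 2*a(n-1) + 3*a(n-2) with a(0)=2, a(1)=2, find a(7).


Build bottom-up:
...a(5)=242, a(6)=730, a(7)=2*730+3*242=2186


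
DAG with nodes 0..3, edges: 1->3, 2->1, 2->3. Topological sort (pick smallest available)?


Kahn's algorithm, process smallest node first
Order: [0, 2, 1, 3]


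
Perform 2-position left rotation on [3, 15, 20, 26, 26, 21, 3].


Left rotate by 2: [20, 26, 26, 21, 3, 3, 15]


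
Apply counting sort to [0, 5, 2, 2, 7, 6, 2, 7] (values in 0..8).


Count array: [1, 0, 3, 0, 0, 1, 1, 2, 0]
Reconstruct: [0, 2, 2, 2, 5, 6, 7, 7]


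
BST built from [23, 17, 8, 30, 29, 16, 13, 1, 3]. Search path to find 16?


BST root = 23
Search for 16: compare at each node
Path: [23, 17, 8, 16]


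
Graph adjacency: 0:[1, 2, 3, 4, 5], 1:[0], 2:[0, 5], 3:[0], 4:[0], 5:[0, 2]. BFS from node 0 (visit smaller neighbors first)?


BFS queue: start with [0]
Visit order: [0, 1, 2, 3, 4, 5]


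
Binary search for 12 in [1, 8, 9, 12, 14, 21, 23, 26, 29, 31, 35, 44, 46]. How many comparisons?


Search for 12:
[0,12] mid=6 arr[6]=23
[0,5] mid=2 arr[2]=9
[3,5] mid=4 arr[4]=14
[3,3] mid=3 arr[3]=12
Total: 4 comparisons


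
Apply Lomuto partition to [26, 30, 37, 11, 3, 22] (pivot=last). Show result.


Elements <= 22 go left of pivot.
Result: [11, 3, 22, 26, 30, 37], pivot at index 2


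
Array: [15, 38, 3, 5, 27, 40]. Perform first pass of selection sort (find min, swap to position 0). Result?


After one pass: [3, 38, 15, 5, 27, 40]


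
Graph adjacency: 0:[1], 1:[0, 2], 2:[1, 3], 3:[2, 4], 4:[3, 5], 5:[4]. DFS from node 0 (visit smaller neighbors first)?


DFS stack-based: start with [0]
Visit order: [0, 1, 2, 3, 4, 5]


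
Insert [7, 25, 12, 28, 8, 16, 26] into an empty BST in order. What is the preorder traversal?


Root = 7; build tree by BST insertion.
Preorder traversal: [7, 25, 12, 8, 16, 28, 26]


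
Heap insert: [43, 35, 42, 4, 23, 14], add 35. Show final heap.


Append 35: [43, 35, 42, 4, 23, 14, 35]
Bubble up: no swaps needed
Result: [43, 35, 42, 4, 23, 14, 35]


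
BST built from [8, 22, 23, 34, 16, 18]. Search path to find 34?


BST root = 8
Search for 34: compare at each node
Path: [8, 22, 23, 34]


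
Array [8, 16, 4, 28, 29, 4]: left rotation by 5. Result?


Left rotate by 5: [4, 8, 16, 4, 28, 29]


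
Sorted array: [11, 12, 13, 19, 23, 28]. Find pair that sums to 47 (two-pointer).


Two pointers: lo=0, hi=5
Found pair: (19, 28) summing to 47


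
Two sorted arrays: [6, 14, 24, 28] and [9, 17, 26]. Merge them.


Compare heads, take smaller each step.
Merged: [6, 9, 14, 17, 24, 26, 28]


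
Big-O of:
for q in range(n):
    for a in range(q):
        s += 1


Per nesting level: O(n) * O(n) [triangular over q] = O(n^2)
Complexity: O(n^2)


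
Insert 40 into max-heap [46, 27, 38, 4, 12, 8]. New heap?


Append 40: [46, 27, 38, 4, 12, 8, 40]
Bubble up: swap idx 6(40) with idx 2(38)
Result: [46, 27, 40, 4, 12, 8, 38]


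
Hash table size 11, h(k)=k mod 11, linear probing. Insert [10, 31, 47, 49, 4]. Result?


Insertions: 10->slot 10; 31->slot 9; 47->slot 3; 49->slot 5; 4->slot 4
Table: [None, None, None, 47, 4, 49, None, None, None, 31, 10]


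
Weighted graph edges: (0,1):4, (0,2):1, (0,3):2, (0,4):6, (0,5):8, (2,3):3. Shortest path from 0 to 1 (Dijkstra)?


Dijkstra from 0:
Distances: {0: 0, 1: 4, 2: 1, 3: 2, 4: 6, 5: 8}
Shortest distance to 1 = 4, path = [0, 1]


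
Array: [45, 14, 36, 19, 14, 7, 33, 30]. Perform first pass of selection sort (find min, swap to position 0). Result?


After one pass: [7, 14, 36, 19, 14, 45, 33, 30]


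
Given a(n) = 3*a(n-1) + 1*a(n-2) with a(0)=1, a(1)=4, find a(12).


Build bottom-up:
...a(10)=184318, a(11)=608761, a(12)=3*608761+1*184318=2010601


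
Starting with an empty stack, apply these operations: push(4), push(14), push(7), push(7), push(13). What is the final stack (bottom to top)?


push(4) -> [4]
push(14) -> [4, 14]
push(7) -> [4, 14, 7]
push(7) -> [4, 14, 7, 7]
push(13) -> [4, 14, 7, 7, 13]
Final stack (bottom to top): [4, 14, 7, 7, 13]


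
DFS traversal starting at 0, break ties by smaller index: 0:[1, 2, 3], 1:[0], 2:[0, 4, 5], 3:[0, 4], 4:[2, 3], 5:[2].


DFS stack-based: start with [0]
Visit order: [0, 1, 2, 4, 3, 5]


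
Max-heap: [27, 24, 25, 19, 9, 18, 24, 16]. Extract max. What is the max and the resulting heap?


Max = 27
Replace root with last, heapify down
Resulting heap: [25, 24, 24, 19, 9, 18, 16]


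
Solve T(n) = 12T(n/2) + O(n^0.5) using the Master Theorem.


a=12, b=2, c=0.5. log_2(12)=3.585 > c=0.5. Case 1: O(n^log_b(a)) = O(n^3.585)
Complexity: O(n^3.585)


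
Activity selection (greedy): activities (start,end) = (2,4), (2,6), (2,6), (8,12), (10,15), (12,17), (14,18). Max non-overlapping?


Greedy: pick earliest-ending, then skip overlaps.
Selected (3 activities): [(2, 4), (8, 12), (12, 17)]


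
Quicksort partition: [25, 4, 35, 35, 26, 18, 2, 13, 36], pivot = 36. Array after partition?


Elements <= 36 go left of pivot.
Result: [25, 4, 35, 35, 26, 18, 2, 13, 36], pivot at index 8


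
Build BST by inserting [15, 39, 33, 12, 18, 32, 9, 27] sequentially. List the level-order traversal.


Root = 15; build tree by BST insertion.
Level-Order traversal: [15, 12, 39, 9, 33, 18, 32, 27]


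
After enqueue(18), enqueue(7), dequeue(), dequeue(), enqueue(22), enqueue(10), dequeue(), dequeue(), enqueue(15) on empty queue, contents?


enqueue(18) -> [18]
enqueue(7) -> [18, 7]
dequeue() returns 18 -> [7]
dequeue() returns 7 -> []
enqueue(22) -> [22]
enqueue(10) -> [22, 10]
dequeue() returns 22 -> [10]
dequeue() returns 10 -> []
enqueue(15) -> [15]
Final queue (front to back): [15]


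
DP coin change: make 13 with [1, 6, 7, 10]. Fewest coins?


dp[0]=0; dp[i]=1+min(dp[i-c] for c in coins)
...dp[8]=2, dp[9]=3, dp[10]=1, dp[11]=2, dp[12]=2, dp[13]=2
Minimum coins for 13 = 2


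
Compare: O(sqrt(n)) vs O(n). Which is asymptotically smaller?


sublinear grows slower than linear
O(sqrt(n)) is asymptotically smaller; O(n) grows faster


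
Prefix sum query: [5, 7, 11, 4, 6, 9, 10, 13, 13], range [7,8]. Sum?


Prefix sums: [0, 5, 12, 23, 27, 33, 42, 52, 65, 78]
Sum[7..8] = prefix[9] - prefix[7] = 78 - 52 = 26


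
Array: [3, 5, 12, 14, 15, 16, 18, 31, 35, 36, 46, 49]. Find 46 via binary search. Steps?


Search for 46:
[0,11] mid=5 arr[5]=16
[6,11] mid=8 arr[8]=35
[9,11] mid=10 arr[10]=46
Total: 3 comparisons


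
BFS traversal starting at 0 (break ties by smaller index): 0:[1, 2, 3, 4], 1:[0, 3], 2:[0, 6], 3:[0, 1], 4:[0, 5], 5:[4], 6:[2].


BFS queue: start with [0]
Visit order: [0, 1, 2, 3, 4, 6, 5]


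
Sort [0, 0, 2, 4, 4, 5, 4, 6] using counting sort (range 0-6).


Count array: [2, 0, 1, 0, 3, 1, 1]
Reconstruct: [0, 0, 2, 4, 4, 4, 5, 6]


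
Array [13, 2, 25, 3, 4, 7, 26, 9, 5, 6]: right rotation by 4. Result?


Right rotate by 4: [26, 9, 5, 6, 13, 2, 25, 3, 4, 7]


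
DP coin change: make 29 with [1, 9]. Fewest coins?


dp[0]=0; dp[i]=1+min(dp[i-c] for c in coins)
...dp[24]=8, dp[25]=9, dp[26]=10, dp[27]=3, dp[28]=4, dp[29]=5
Minimum coins for 29 = 5


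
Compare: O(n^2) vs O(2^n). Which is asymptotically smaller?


quadratic grows slower than exponential
O(n^2) is asymptotically smaller; O(2^n) grows faster


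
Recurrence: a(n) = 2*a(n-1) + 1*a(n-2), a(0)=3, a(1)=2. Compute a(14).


Build bottom-up:
...a(12)=44943, a(13)=108502, a(14)=2*108502+1*44943=261947


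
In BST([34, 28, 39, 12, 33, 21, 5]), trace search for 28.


BST root = 34
Search for 28: compare at each node
Path: [34, 28]


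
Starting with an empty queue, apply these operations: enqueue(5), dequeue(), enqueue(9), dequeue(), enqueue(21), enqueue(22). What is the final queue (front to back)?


enqueue(5) -> [5]
dequeue() returns 5 -> []
enqueue(9) -> [9]
dequeue() returns 9 -> []
enqueue(21) -> [21]
enqueue(22) -> [21, 22]
Final queue (front to back): [21, 22]


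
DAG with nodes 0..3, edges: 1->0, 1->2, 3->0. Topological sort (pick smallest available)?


Kahn's algorithm, process smallest node first
Order: [1, 2, 3, 0]


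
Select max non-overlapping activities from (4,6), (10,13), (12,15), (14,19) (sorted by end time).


Greedy: pick earliest-ending, then skip overlaps.
Selected (3 activities): [(4, 6), (10, 13), (14, 19)]
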